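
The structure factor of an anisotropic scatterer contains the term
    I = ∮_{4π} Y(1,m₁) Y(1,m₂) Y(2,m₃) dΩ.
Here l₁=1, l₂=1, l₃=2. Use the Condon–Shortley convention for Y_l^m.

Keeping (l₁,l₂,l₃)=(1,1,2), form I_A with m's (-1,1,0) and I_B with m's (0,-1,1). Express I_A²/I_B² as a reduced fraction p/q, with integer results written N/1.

l's match ⇒ only the (l;m) 3-j factors differ between A and B.
A: triangle coeff Δ(1,1,2) = 1/30; Σ_t [0,0]: t=0:+1/4 = 1/4; (3j)²=1/30 [(1 1 2; -1 1 0)], sign=+1
B: triangle coeff Δ(1,1,2) = 1/30; Σ_t [0,0]: t=0:+1/2 = 1/2; (3j)²=1/10 [(1 1 2; 0 -1 1)], sign=-1
I_A²/I_B² = (1/30)/(1/10) = 1/3

1/3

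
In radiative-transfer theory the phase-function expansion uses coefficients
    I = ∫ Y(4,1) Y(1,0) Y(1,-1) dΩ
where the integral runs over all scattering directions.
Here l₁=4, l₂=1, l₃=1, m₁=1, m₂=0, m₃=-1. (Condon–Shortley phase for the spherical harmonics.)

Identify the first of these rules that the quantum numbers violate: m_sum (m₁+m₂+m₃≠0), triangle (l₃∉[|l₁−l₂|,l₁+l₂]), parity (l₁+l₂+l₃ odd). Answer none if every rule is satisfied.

triangle

azimuthal sum: 1 + 0 − 1 = 0  ✓
3 ≤ 1 ≤ 5 (triangle on l)  ✗
L = 4 + 1 + 1 = 6 (even)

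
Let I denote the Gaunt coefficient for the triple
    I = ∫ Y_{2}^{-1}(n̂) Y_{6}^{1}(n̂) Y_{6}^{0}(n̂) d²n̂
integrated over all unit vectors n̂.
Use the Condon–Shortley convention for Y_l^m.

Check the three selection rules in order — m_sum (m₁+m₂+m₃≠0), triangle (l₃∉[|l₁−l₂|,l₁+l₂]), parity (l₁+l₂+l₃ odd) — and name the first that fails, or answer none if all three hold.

none

azimuthal sum: -1 + 1 + 0 = 0  ✓
4 ≤ 6 ≤ 8 (triangle on l)  ✓
L = 2 + 6 + 6 = 14 (even)  ✓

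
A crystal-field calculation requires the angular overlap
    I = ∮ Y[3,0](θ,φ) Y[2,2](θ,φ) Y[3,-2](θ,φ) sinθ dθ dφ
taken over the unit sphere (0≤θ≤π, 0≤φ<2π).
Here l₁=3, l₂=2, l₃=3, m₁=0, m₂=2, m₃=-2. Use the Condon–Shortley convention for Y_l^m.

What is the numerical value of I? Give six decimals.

Rules hold: Σm=0, L=8 even, 1≤3≤5.
N = 7·5·7 = 245
Δ = 2!·4!·2!/9! = 1/3780
Racah Σ t=0..2: t=0:+1/24 t=1:−1/4 t=2:+1/24 = -1/6
⇒ 3j(3 2 3; 0 0 0)² = 4/105, sgn +1
Racah Σ t=2..2: t=2:+1/24 = 1/24
⇒ 3j(3 2 3; 0 2 -2)² = 1/21, sgn -1
4πI² = N·(3j₀)²·(3jₘ)² = 4/9
I = -1·√(0.444444/4π) = -0.18806319

-0.188063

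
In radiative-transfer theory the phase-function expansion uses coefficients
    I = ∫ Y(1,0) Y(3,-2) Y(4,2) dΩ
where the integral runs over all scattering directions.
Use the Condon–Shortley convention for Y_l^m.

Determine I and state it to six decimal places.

m-sum 0 ✓  L=8 even ✓  2≤4≤4 ✓
Π(2lᵢ+1) = 3×7×9 = 189
triangle coeff Δ(1,3,4) = 1/252
Σ_t [0,0]: t=0:+1/36 = 1/36
(3j)²=4/63 [(1 3 4; 0 0 0)], sign=+1
Σ_t [0,0]: t=0:+1/120 = 1/120
(3j)²=1/21 [(1 3 4; 0 -2 2)], sign=+1
⇒ 4πI² = 4/7
I = (+1)√(4/7/(4π)) = 0.21324362

0.213244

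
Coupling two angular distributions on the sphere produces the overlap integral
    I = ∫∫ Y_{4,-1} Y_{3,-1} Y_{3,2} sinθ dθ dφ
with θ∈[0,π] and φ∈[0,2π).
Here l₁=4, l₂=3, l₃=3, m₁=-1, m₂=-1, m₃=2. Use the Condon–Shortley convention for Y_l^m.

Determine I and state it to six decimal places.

Rules hold: Σm=0, L=10 even, 1≤3≤7.
N = 9·7·7 = 441
Δ = 4!·4!·2!/11! = 1/34650
Racah Σ t=1..3: t=1:−1/72 t=2:+1/16 t=3:−1/72 = 5/144
⇒ 3j(4 3 3; 0 0 0)² = 2/77, sgn -1
Racah Σ t=1..2: t=1:−1/144 t=2:+1/48 = 1/72
⇒ 3j(4 3 3; -1 -1 2)² = 16/693, sgn -1
4πI² = N·(3j₀)²·(3jₘ)² = 32/121
I = +1·√(0.264463/4π) = 0.14506992

0.145070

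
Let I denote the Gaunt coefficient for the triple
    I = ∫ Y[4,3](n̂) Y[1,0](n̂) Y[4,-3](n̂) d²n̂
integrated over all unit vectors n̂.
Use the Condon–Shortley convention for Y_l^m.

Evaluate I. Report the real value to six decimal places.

0.000000

l₁+l₂+l₃=9 is odd: 3j(l;000)=0 ⇒ I=0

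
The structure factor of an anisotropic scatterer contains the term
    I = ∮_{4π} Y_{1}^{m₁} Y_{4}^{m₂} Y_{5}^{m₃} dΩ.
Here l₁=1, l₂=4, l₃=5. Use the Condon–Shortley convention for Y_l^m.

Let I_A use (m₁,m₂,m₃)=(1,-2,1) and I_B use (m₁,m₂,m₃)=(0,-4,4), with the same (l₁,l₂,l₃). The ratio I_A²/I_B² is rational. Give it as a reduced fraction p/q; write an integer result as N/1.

Same 1,4,5: normalisation and zero-m 3j drop out of the ratio.
A: Δ: 0! 2! 8! / 11! → 1/495; sum: t=0:+1/2880 = 1/2880; 3j²(1 4 5; 1 -2 1) = Δ·Π!·Σ² = 2/165  (sign +1)
B: Δ: 0! 2! 8! / 11! → 1/495; sum: t=0:+1/40320 = 1/40320; 3j²(1 4 5; 0 -4 4) = Δ·Π!·Σ² = 1/55  (sign -1)
I_A²/I_B² = (2/165)/(1/55) = 2/3

2/3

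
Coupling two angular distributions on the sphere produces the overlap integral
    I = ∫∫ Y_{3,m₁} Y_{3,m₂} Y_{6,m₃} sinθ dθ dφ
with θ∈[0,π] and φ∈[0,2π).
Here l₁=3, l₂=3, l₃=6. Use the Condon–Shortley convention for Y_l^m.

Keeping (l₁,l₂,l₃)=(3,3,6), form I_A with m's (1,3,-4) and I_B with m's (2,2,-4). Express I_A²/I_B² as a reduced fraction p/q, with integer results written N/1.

Shared (l₁,l₂,l₃)=(3,3,6): N and (l;000)² cancel in I_A²/I_B².
A: Δ = 0!·6!·6!/13! = 1/12012; Racah Σ t=0..0: t=0:+1/34560 = 1/34560; ⇒ 3j(3 3 6; 1 3 -4)² = 5/286, sgn +1
B: Δ = 0!·6!·6!/13! = 1/12012; Racah Σ t=0..0: t=0:+1/14400 = 1/14400; ⇒ 3j(3 3 6; 2 2 -4)² = 6/143, sgn +1
I_A²/I_B² = (5/286)/(6/143) = 5/12

5/12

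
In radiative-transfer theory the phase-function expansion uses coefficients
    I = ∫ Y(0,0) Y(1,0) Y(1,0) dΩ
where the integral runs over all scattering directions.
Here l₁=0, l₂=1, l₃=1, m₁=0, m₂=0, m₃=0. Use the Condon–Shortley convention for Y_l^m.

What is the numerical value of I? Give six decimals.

m-sum 0 ✓  L=2 even ✓  1≤1≤1 ✓
Π(2lᵢ+1) = 1×3×3 = 9
triangle coeff Δ(0,1,1) = 1/3
Σ_t [0,0]: t=0:+1/1 = 1/1
(3j)²=1/3 [(0 1 1; 0 0 0)], sign=-1
(m-triple is (0,0,0) — same symbol as above.)
⇒ 4πI² = 1/1
I = (+1)√(1/1/(4π)) = 0.28209479

0.282095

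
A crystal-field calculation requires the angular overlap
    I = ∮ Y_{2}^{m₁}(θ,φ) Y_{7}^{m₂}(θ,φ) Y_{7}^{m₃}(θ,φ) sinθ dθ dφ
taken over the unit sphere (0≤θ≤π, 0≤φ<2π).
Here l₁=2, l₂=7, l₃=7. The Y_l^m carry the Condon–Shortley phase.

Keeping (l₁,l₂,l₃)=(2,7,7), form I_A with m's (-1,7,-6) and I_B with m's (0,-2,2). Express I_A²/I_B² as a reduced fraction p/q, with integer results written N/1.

Same 2,7,7: normalisation and zero-m 3j drop out of the ratio.
A: Δ: 2! 2! 12! / 17! → 1/185640; sum: t=2:+1/958003200 = 1/958003200; 3j²(2 7 7; -1 7 -6) = Δ·Π!·Σ² = 13/680  (sign -1)
B: Δ: 2! 2! 12! / 17! → 1/185640; sum: t=0:+1/2419200 t=1:−1/967680 t=2:+1/8709120 = -11/21772800; 3j²(2 7 7; 0 -2 2) = Δ·Π!·Σ² = 242/23205  (sign +1)
I_A²/I_B² = (13/680)/(242/23205) = 3549/1936

3549/1936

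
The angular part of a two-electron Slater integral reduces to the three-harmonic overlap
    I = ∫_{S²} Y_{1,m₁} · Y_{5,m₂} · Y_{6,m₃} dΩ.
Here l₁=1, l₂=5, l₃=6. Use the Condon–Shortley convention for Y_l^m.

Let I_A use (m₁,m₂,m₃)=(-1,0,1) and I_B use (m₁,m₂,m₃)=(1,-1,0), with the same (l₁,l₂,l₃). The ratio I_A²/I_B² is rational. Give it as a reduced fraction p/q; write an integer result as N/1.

l's match ⇒ only the (l;m) 3-j factors differ between A and B.
A: triangle coeff Δ(1,5,6) = 1/858; Σ_t [0,0]: t=0:+1/28800 = 1/28800; (3j)²=7/286 [(1 5 6; -1 0 1)], sign=-1
B: triangle coeff Δ(1,5,6) = 1/858; Σ_t [0,0]: t=0:+1/34560 = 1/34560; (3j)²=5/286 [(1 5 6; 1 -1 0)], sign=+1
I_A²/I_B² = (7/286)/(5/286) = 7/5

7/5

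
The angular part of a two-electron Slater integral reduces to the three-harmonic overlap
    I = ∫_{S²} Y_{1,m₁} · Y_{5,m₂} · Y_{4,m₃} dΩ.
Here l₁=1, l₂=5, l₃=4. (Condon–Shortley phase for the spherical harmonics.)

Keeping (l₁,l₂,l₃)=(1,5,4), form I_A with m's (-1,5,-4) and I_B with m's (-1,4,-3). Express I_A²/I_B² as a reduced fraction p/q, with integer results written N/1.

5/4

l's match ⇒ only the (l;m) 3-j factors differ between A and B.
A: triangle coeff Δ(1,5,4) = 1/495; Σ_t [2,2]: t=2:+1/80640 = 1/80640; (3j)²=1/11 [(1 5 4; -1 5 -4)], sign=+1
B: triangle coeff Δ(1,5,4) = 1/495; Σ_t [2,2]: t=2:+1/10080 = 1/10080; (3j)²=4/55 [(1 5 4; -1 4 -3)], sign=-1
I_A²/I_B² = (1/11)/(4/55) = 5/4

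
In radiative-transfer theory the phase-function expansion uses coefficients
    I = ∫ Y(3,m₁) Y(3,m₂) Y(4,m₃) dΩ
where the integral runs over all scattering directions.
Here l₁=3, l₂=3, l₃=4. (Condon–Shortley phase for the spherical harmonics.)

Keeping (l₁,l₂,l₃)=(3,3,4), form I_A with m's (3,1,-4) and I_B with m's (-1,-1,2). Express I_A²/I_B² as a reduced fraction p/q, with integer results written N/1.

Shared (l₁,l₂,l₃)=(3,3,4): N and (l;000)² cancel in I_A²/I_B².
A: Δ = 2!·4!·4!/11! = 1/34650; Racah Σ t=0..0: t=0:+1/1152 = 1/1152; ⇒ 3j(3 3 4; 3 1 -4)² = 1/33, sgn +1
B: Δ = 2!·4!·4!/11! = 1/34650; Racah Σ t=0..2: t=0:+1/192 t=1:−1/36 t=2:+1/192 = -5/288; ⇒ 3j(3 3 4; -1 -1 2)² = 20/693, sgn -1
I_A²/I_B² = (1/33)/(20/693) = 21/20

21/20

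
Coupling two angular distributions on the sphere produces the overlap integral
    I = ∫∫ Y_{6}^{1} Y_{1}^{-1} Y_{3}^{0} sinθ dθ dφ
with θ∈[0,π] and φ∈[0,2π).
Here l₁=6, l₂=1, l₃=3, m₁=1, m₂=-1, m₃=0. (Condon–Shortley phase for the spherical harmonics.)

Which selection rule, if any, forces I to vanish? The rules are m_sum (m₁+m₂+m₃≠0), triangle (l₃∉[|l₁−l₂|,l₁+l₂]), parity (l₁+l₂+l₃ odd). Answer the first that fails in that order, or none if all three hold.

azimuthal sum: 1 − 1 + 0 = 0  ✓
5 ≤ 3 ≤ 7 (triangle on l)  ✗
L = 6 + 1 + 3 = 10 (even)

triangle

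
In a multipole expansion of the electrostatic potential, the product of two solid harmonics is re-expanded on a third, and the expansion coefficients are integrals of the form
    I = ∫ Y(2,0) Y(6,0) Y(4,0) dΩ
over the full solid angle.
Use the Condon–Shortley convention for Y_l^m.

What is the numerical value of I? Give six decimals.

Checks pass: Σm=0; 12 even; l₃=4∈[4,8].
(2·2+1)(2·6+1)(2·4+1) = 585
Δ: 4! 0! 8! / 13! → 1/6435
sum: t=2:+1/2304 = 1/2304
3j²(2 6 4; 0 0 0) = Δ·Π!·Σ² = 5/143  (sign +1)
(m-triple is (0,0,0) — same symbol as above.)
combine: 4πI² = 585·5/143·5/143 = 1125/1573
take √, sign +1: I = 0.23856513

0.238565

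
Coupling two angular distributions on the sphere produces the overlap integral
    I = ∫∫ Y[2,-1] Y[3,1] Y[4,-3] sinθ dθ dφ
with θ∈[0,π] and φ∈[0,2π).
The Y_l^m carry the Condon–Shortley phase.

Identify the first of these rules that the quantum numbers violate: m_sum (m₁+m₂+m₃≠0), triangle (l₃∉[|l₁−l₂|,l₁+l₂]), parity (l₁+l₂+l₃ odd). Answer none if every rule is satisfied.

m₁+m₂+m₃ = -1 + 1 − 3 = -3  ✗
triangle: |2−3|=1 ≤ l₃=4 ≤ 2+3=5
parity: l₁+l₂+l₃ = 9 is odd

m_sum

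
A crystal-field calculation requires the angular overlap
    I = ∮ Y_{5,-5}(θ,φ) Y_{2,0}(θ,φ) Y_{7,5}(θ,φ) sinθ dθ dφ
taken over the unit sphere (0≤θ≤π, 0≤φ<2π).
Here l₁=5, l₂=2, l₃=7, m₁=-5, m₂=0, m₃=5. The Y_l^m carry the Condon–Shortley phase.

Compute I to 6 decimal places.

-0.092064

m-sum 0 ✓  L=14 even ✓  3≤7≤7 ✓
Π(2lᵢ+1) = 11×5×15 = 825
triangle coeff Δ(5,2,7) = 1/15015
Σ_t [0,0]: t=0:+1/57600 = 1/57600
(3j)²=21/715 [(5 2 7; 0 0 0)], sign=-1
Σ_t [0,0]: t=0:+1/14515200 = 1/14515200
(3j)²=2/455 [(5 2 7; -5 0 5)], sign=+1
⇒ 4πI² = 18/169
I = (-1)√(18/169/(4π)) = -0.09206360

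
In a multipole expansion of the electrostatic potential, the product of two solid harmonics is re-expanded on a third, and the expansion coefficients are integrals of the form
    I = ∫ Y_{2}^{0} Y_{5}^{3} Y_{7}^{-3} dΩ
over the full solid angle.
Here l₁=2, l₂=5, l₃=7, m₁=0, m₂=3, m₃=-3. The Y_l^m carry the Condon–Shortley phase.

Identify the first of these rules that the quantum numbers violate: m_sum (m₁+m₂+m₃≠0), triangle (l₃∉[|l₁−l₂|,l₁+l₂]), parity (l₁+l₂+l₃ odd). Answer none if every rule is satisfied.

none

Σmᵢ = 0  ✓
l₃∈[|l₁−l₂|,l₁+l₂]=[3,7], have l₃=7  ✓
Σlᵢ = 14 ⇒ even  ✓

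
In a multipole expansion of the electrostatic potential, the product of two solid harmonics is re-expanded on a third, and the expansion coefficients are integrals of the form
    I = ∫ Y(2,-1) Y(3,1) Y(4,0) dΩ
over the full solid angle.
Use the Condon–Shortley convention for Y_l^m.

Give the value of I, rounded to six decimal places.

0.000000

Σlᵢ=9 odd — θ-integrand is odd under cosθ→−cosθ; I=0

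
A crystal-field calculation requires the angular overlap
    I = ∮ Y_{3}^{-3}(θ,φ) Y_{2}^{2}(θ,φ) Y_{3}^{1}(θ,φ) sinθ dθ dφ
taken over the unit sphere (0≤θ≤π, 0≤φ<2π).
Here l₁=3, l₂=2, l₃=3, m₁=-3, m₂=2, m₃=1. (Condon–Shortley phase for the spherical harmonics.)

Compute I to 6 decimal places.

0.132981

Rules hold: Σm=0, L=8 even, 1≤3≤5.
N = 7·5·7 = 245
Δ = 2!·4!·2!/9! = 1/3780
Racah Σ t=0..2: t=0:+1/24 t=1:−1/4 t=2:+1/24 = -1/6
⇒ 3j(3 2 3; 0 0 0)² = 4/105, sgn +1
Racah Σ t=2..2: t=2:+1/96 = 1/96
⇒ 3j(3 2 3; -3 2 1)² = 1/42, sgn +1
4πI² = N·(3j₀)²·(3jₘ)² = 2/9
I = +1·√(0.222222/4π) = 0.13298076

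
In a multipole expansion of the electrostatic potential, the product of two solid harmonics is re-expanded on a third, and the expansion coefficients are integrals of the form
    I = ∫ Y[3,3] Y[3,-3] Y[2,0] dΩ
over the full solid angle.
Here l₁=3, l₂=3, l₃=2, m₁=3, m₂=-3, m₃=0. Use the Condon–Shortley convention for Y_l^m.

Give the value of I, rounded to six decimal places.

Rules hold: Σm=0, L=8 even, 0≤2≤6.
N = 7·7·5 = 245
Δ = 4!·2!·2!/9! = 1/3780
Racah Σ t=1..3: t=1:−1/24 t=2:+1/4 t=3:−1/24 = 1/6
⇒ 3j(3 3 2; 0 0 0)² = 4/105, sgn +1
Racah Σ t=0..0: t=0:+1/96 = 1/96
⇒ 3j(3 3 2; 3 -3 0)² = 5/84, sgn +1
4πI² = N·(3j₀)²·(3jₘ)² = 5/9
I = +1·√(0.555556/4π) = 0.21026104

0.210261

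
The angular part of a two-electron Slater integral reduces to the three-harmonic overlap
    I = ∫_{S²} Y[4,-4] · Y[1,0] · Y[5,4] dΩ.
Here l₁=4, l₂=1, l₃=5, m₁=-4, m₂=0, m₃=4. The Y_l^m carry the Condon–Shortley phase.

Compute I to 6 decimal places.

0.147319

m-sum 0 ✓  L=10 even ✓  3≤5≤5 ✓
Π(2lᵢ+1) = 9×3×11 = 297
triangle coeff Δ(4,1,5) = 1/495
Σ_t [0,0]: t=0:+1/576 = 1/576
(3j)²=5/99 [(4 1 5; 0 0 0)], sign=-1
Σ_t [0,0]: t=0:+1/40320 = 1/40320
(3j)²=1/55 [(4 1 5; -4 0 4)], sign=-1
⇒ 4πI² = 3/11
I = (+1)√(3/11/(4π)) = 0.14731920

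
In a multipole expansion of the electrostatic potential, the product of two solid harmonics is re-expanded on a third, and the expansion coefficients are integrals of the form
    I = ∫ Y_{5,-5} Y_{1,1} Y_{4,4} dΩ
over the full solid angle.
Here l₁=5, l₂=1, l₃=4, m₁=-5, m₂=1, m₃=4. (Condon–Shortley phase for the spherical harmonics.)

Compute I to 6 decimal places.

-0.329416

m-sum 0 ✓  L=10 even ✓  4≤4≤6 ✓
Π(2lᵢ+1) = 11×3×9 = 297
triangle coeff Δ(5,1,4) = 1/495
Σ_t [1,1]: t=1:−1/576 = -1/576
(3j)²=5/99 [(5 1 4; 0 0 0)], sign=-1
Σ_t [2,2]: t=2:+1/80640 = 1/80640
(3j)²=1/11 [(5 1 4; -5 1 4)], sign=+1
⇒ 4πI² = 15/11
I = (-1)√(15/11/(4π)) = -0.32941575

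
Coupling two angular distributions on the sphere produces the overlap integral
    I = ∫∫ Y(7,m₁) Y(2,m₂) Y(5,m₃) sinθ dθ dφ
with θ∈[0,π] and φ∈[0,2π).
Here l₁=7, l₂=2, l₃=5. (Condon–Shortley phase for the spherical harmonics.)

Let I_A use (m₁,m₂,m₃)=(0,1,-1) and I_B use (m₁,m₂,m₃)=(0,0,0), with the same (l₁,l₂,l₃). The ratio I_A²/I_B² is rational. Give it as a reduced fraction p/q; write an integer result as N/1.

5/9

l's match ⇒ only the (l;m) 3-j factors differ between A and B.
A: triangle coeff Δ(7,2,5) = 1/15015; Σ_t [3,3]: t=3:−1/103680 = -1/103680; (3j)²=7/429 [(7 2 5; 0 1 -1)], sign=-1
B: triangle coeff Δ(7,2,5) = 1/15015; Σ_t [2,2]: t=2:+1/57600 = 1/57600; (3j)²=21/715 [(7 2 5; 0 0 0)], sign=-1
I_A²/I_B² = (7/429)/(21/715) = 5/9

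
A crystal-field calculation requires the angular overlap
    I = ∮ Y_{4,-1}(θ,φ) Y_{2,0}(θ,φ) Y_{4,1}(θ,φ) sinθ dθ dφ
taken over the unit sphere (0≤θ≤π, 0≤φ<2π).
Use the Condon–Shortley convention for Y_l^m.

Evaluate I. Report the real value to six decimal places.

Checks pass: Σm=0; 10 even; l₃=4∈[2,6].
(2·4+1)(2·2+1)(2·4+1) = 405
Δ: 2! 6! 2! / 11! → 1/13860
sum: t=0:+1/192 t=1:−1/36 t=2:+1/192 = -5/288
3j²(4 2 4; 0 0 0) = Δ·Π!·Σ² = 20/693  (sign -1)
sum: t=0:+1/480 t=1:−1/48 t=2:+1/144 = -17/1440
3j²(4 2 4; -1 0 1) = Δ·Π!·Σ² = 289/13860  (sign +1)
combine: 4πI² = 405·20/693·289/13860 = 1445/5929
take √, sign -1: I = -0.13926381

-0.139264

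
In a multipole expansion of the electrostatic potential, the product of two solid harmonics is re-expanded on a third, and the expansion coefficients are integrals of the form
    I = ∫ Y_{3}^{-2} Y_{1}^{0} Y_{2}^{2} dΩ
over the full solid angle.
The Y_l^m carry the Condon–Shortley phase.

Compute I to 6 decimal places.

Checks pass: Σm=0; 6 even; l₃=2∈[2,4].
(2·3+1)(2·1+1)(2·2+1) = 105
Δ: 2! 4! 0! / 7! → 1/105
sum: t=1:−1/4 = -1/4
3j²(3 1 2; 0 0 0) = Δ·Π!·Σ² = 3/35  (sign -1)
sum: t=1:−1/24 = -1/24
3j²(3 1 2; -2 0 2) = Δ·Π!·Σ² = 1/21  (sign -1)
combine: 4πI² = 105·3/35·1/21 = 3/7
take √, sign +1: I = 0.18467439

0.184674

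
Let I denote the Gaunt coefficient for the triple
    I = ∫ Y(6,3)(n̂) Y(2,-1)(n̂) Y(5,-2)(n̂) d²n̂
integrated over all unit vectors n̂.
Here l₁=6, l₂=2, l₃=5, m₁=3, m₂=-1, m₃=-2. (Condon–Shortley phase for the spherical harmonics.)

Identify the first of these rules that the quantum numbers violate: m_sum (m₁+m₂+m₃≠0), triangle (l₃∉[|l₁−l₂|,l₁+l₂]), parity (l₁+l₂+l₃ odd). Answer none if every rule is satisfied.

m₁+m₂+m₃ = 3 − 1 − 2 = 0  ✓
triangle: |6−2|=4 ≤ l₃=5 ≤ 6+2=8  ✓
parity: l₁+l₂+l₃ = 13 is odd  ✗

parity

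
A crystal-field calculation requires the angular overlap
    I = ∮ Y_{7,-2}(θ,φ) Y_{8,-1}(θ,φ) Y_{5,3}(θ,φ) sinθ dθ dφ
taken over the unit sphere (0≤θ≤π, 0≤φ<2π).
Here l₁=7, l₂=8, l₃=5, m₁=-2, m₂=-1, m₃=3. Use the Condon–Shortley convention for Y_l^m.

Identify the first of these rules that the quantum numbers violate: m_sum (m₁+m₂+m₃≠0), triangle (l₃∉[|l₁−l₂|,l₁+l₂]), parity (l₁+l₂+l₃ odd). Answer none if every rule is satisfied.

azimuthal sum: -2 − 1 + 3 = 0  ✓
1 ≤ 5 ≤ 15 (triangle on l)  ✓
L = 7 + 8 + 5 = 20 (even)  ✓

none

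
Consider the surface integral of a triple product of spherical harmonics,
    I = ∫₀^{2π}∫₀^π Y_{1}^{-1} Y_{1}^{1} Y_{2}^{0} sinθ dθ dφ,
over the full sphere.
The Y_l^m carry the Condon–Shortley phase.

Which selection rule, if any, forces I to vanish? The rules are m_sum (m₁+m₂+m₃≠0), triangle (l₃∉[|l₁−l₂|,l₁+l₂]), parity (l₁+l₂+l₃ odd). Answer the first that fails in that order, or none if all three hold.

m₁+m₂+m₃ = -1 + 1 + 0 = 0  ✓
triangle: |1−1|=0 ≤ l₃=2 ≤ 1+1=2  ✓
parity: l₁+l₂+l₃ = 4 is even  ✓

none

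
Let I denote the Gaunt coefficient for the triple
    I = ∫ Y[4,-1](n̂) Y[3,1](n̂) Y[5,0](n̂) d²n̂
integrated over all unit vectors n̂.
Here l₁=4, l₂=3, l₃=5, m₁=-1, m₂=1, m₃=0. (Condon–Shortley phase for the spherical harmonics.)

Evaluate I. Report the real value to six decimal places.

-0.009577

Rules hold: Σm=0, L=12 even, 1≤5≤7.
N = 9·7·11 = 693
Δ = 2!·6!·4!/13! = 1/180180
Racah Σ t=0..2: t=0:+1/576 t=1:−1/144 t=2:+1/576 = -1/288
⇒ 3j(4 3 5; 0 0 0)² = 20/1001, sgn +1
Racah Σ t=0..2: t=0:+1/5760 t=1:−1/288 t=2:+1/288 = 1/5760
⇒ 3j(4 3 5; -1 1 0)² = 1/12012, sgn -1
4πI² = N·(3j₀)²·(3jₘ)² = 15/13013
I = -1·√(0.00115269/4π) = -0.00957750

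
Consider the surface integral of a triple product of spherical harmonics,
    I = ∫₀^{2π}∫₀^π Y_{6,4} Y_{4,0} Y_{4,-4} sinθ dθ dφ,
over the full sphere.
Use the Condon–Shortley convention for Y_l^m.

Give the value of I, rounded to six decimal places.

Checks pass: Σm=0; 14 even; l₃=4∈[2,10].
(2·6+1)(2·4+1)(2·4+1) = 1053
Δ: 6! 6! 2! / 15! → 1/1261260
sum: t=2:+1/4608 t=3:−1/1296 t=4:+1/4608 = -7/20736
3j²(6 4 4; 0 0 0) = Δ·Π!·Σ² = 20/1287  (sign -1)
sum: t=2:+1/69120 = 1/69120
3j²(6 4 4; 4 0 -4) = Δ·Π!·Σ² = 4/143  (sign +1)
combine: 4πI² = 1053·20/1287·4/143 = 720/1573
take √, sign -1: I = -0.19085211

-0.190852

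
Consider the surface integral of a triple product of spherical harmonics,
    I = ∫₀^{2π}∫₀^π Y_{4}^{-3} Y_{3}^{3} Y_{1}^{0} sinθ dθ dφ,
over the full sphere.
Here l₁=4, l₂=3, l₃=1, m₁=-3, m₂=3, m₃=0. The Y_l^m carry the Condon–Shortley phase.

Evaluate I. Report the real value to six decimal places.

m-sum 0 ✓  L=8 even ✓  1≤1≤7 ✓
Π(2lᵢ+1) = 9×7×3 = 189
triangle coeff Δ(4,3,1) = 1/252
Σ_t [3,3]: t=3:−1/36 = -1/36
(3j)²=4/63 [(4 3 1; 0 0 0)], sign=+1
Σ_t [6,6]: t=6:+1/720 = 1/720
(3j)²=1/36 [(4 3 1; -3 3 0)], sign=-1
⇒ 4πI² = 1/3
I = (-1)√(1/3/(4π)) = -0.16286750

-0.162868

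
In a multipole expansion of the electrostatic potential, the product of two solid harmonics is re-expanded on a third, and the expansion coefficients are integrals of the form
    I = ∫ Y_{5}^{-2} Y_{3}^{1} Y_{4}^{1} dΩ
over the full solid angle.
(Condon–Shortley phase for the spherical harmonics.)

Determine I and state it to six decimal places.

0.148044

m-sum 0 ✓  L=12 even ✓  2≤4≤8 ✓
Π(2lᵢ+1) = 11×7×9 = 693
triangle coeff Δ(5,3,4) = 1/180180
Σ_t [1,3]: t=1:−1/576 t=2:+1/144 t=3:−1/576 = 1/288
(3j)²=20/1001 [(5 3 4; 0 0 0)], sign=+1
Σ_t [2,4]: t=2:+1/960 t=3:−1/288 t=4:+1/1728 = -1/540
(3j)²=128/6435 [(5 3 4; -2 1 1)], sign=+1
⇒ 4πI² = 512/1859
I = (+1)√(512/1859/(4π)) = 0.14804384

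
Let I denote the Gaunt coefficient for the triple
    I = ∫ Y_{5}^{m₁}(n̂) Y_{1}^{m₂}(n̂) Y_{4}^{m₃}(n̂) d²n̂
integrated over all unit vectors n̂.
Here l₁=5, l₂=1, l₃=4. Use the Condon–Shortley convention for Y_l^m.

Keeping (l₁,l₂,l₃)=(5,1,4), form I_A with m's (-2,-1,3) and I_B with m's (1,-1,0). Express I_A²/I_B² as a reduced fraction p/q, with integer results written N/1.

1/5

l's match ⇒ only the (l;m) 3-j factors differ between A and B.
A: triangle coeff Δ(5,1,4) = 1/495; Σ_t [0,0]: t=0:+1/10080 = 1/10080; (3j)²=1/165 [(5 1 4; -2 -1 3)], sign=-1
B: triangle coeff Δ(5,1,4) = 1/495; Σ_t [0,0]: t=0:+1/1152 = 1/1152; (3j)²=1/33 [(5 1 4; 1 -1 0)], sign=+1
I_A²/I_B² = (1/165)/(1/33) = 1/5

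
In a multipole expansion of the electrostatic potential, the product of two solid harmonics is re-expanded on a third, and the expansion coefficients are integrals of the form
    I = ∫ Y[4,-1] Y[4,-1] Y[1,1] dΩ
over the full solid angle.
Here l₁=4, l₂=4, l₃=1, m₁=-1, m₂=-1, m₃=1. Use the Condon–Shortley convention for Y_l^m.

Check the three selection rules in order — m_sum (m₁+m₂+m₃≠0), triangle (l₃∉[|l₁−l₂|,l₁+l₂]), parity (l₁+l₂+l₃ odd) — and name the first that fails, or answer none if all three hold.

azimuthal sum: -1 − 1 + 1 = -1  ✗
0 ≤ 1 ≤ 8 (triangle on l)
L = 4 + 4 + 1 = 9 (odd)

m_sum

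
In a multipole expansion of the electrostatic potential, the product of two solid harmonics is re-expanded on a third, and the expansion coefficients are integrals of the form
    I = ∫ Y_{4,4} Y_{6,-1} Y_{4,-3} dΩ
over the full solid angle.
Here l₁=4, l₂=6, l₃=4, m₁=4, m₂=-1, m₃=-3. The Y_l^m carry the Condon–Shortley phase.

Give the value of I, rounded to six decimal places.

0.065188

Rules hold: Σm=0, L=14 even, 2≤4≤10.
N = 9·13·9 = 1053
Δ = 6!·2!·6!/15! = 1/1261260
Racah Σ t=2..4: t=2:+1/4608 t=3:−1/1296 t=4:+1/4608 = -7/20736
⇒ 3j(4 6 4; 0 0 0)² = 20/1287, sgn -1
Racah Σ t=0..0: t=0:+1/172800 = 1/172800
⇒ 3j(4 6 4; 4 -1 -3)² = 7/2145, sgn -1
4πI² = N·(3j₀)²·(3jₘ)² = 84/1573
I = +1·√(0.0534011/4π) = 0.06518840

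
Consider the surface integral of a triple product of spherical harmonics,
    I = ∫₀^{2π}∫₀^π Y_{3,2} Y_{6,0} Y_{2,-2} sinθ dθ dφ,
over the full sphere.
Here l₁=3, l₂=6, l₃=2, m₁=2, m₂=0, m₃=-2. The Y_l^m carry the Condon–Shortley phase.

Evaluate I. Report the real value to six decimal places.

triangle: need 3≤l₃≤9, have 2; I=0

0.000000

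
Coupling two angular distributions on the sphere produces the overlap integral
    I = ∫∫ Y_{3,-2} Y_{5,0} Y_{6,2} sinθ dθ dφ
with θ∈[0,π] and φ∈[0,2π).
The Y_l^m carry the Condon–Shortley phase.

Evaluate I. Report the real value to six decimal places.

m-sum 0 ✓  L=14 even ✓  2≤6≤8 ✓
Π(2lᵢ+1) = 7×11×13 = 1001
triangle coeff Δ(3,5,6) = 1/675675
Σ_t [0,2]: t=0:+1/8640 t=1:−1/2304 t=2:+1/8640 = -7/34560
(3j)²=7/429 [(3 5 6; 0 0 0)], sign=-1
Σ_t [1,2]: t=1:−1/13824 t=2:+1/8640 = 1/23040
(3j)²=2/429 [(3 5 6; -2 0 2)], sign=+1
⇒ 4πI² = 98/1287
I = (-1)√(98/1287/(4π)) = -0.07784287

-0.077843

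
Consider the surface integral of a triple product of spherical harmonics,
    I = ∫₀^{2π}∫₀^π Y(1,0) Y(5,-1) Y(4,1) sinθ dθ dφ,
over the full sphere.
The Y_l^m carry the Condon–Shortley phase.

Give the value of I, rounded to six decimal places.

m-sum 0 ✓  L=10 even ✓  4≤4≤6 ✓
Π(2lᵢ+1) = 3×11×9 = 297
triangle coeff Δ(1,5,4) = 1/495
Σ_t [1,1]: t=1:−1/576 = -1/576
(3j)²=5/99 [(1 5 4; 0 0 0)], sign=-1
Σ_t [1,1]: t=1:−1/720 = -1/720
(3j)²=8/165 [(1 5 4; 0 -1 1)], sign=+1
⇒ 4πI² = 8/11
I = (-1)√(8/11/(4π)) = -0.24057125

-0.240571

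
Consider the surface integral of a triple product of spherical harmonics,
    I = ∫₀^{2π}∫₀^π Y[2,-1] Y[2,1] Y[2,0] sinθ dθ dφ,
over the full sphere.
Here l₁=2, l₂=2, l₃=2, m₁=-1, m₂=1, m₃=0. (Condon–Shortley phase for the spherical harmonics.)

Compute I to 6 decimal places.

-0.090112

m-sum 0 ✓  L=6 even ✓  0≤2≤4 ✓
Π(2lᵢ+1) = 5×5×5 = 125
triangle coeff Δ(2,2,2) = 1/630
Σ_t [0,2]: t=0:+1/8 t=1:−1/1 t=2:+1/8 = -3/4
(3j)²=2/35 [(2 2 2; 0 0 0)], sign=-1
Σ_t [1,2]: t=1:−1/4 t=2:+1/2 = 1/4
(3j)²=1/70 [(2 2 2; -1 1 0)], sign=+1
⇒ 4πI² = 5/49
I = (-1)√(5/49/(4π)) = -0.09011188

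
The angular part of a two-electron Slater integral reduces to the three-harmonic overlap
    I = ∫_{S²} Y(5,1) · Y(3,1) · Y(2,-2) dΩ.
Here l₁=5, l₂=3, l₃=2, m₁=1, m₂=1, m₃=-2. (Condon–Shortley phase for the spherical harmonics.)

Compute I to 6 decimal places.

Checks pass: Σm=0; 10 even; l₃=2∈[2,8].
(2·5+1)(2·3+1)(2·2+1) = 385
Δ: 6! 4! 0! / 11! → 1/2310
sum: t=3:−1/144 = -1/144
3j²(5 3 2; 0 0 0) = Δ·Π!·Σ² = 10/231  (sign -1)
sum: t=4:+1/1152 = 1/1152
3j²(5 3 2; 1 1 -2) = Δ·Π!·Σ² = 1/154  (sign +1)
combine: 4πI² = 385·10/231·1/154 = 25/231
take √, sign -1: I = -0.09280237

-0.092802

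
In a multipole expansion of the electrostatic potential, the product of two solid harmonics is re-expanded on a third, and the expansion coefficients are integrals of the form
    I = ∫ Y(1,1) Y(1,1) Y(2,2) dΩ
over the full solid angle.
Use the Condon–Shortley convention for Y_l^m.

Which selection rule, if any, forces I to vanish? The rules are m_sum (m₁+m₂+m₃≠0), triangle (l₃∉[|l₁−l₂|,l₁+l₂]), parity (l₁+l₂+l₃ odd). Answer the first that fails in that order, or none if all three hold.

m₁+m₂+m₃ = 1 + 1 + 2 = 4  ✗
triangle: |1−1|=0 ≤ l₃=2 ≤ 1+1=2
parity: l₁+l₂+l₃ = 4 is even

m_sum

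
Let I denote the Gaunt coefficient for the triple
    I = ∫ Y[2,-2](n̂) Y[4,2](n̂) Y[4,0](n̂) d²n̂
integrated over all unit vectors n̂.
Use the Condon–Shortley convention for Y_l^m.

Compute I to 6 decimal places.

Checks pass: Σm=0; 10 even; l₃=4∈[2,6].
(2·2+1)(2·4+1)(2·4+1) = 405
Δ: 2! 2! 6! / 11! → 1/13860
sum: t=0:+1/192 t=1:−1/36 t=2:+1/192 = -5/288
3j²(2 4 4; 0 0 0) = Δ·Π!·Σ² = 20/693  (sign -1)
sum: t=2:+1/192 = 1/192
3j²(2 4 4; -2 2 0) = Δ·Π!·Σ² = 3/77  (sign +1)
combine: 4πI² = 405·20/693·3/77 = 2700/5929
take √, sign -1: I = -0.19036462

-0.190365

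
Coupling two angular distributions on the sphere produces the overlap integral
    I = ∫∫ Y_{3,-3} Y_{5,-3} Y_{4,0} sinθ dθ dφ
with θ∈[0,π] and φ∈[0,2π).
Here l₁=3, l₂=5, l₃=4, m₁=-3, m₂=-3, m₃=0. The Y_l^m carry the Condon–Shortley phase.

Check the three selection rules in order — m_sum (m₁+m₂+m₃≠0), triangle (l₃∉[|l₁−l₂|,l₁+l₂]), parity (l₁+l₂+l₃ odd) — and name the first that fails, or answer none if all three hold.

m_sum

Σmᵢ = -6  ✗
l₃∈[|l₁−l₂|,l₁+l₂]=[2,8], have l₃=4
Σlᵢ = 12 ⇒ even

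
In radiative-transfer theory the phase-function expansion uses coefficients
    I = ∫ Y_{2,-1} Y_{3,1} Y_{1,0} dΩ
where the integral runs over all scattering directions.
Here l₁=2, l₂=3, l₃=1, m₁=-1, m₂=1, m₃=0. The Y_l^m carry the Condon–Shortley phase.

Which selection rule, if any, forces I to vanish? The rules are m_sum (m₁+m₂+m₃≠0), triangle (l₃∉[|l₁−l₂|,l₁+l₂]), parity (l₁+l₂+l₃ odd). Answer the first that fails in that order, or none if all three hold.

none

Σmᵢ = 0  ✓
l₃∈[|l₁−l₂|,l₁+l₂]=[1,5], have l₃=1  ✓
Σlᵢ = 6 ⇒ even  ✓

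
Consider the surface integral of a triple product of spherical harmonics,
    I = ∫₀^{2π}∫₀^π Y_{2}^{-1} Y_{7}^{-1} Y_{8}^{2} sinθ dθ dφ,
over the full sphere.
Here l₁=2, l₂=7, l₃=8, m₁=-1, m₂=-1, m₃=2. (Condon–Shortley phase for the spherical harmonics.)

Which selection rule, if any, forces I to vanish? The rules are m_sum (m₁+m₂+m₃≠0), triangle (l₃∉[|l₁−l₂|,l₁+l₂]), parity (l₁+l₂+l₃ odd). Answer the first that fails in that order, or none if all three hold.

parity

Σmᵢ = 0  ✓
l₃∈[|l₁−l₂|,l₁+l₂]=[5,9], have l₃=8  ✓
Σlᵢ = 17 ⇒ odd  ✗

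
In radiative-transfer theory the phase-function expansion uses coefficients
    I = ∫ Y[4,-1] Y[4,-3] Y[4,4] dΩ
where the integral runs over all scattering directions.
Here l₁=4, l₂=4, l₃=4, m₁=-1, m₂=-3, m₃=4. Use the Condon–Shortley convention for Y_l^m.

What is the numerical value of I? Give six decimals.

-0.168431

Checks pass: Σm=0; 12 even; l₃=4∈[0,8].
(2·4+1)(2·4+1)(2·4+1) = 729
Δ: 4! 4! 4! / 13! → 1/450450
sum: t=0:+1/13824 t=1:−1/216 t=2:+1/64 t=3:−1/216 t=4:+1/13824 = 5/768
3j²(4 4 4; 0 0 0) = Δ·Π!·Σ² = 18/1001  (sign +1)
sum: t=1:−1/3456 = -1/3456
3j²(4 4 4; -1 -3 4) = Δ·Π!·Σ² = 35/1287  (sign -1)
combine: 4πI² = 729·18/1001·35/1287 = 7290/20449
take √, sign -1: I = -0.16843130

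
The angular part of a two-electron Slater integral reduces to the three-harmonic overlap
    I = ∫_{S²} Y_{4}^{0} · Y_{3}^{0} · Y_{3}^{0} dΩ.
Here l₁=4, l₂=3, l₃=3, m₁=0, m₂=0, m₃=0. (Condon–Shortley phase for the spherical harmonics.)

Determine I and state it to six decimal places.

0.153870

m-sum 0 ✓  L=10 even ✓  1≤3≤7 ✓
Π(2lᵢ+1) = 9×7×7 = 441
triangle coeff Δ(4,3,3) = 1/34650
Σ_t [1,3]: t=1:−1/72 t=2:+1/16 t=3:−1/72 = 5/144
(3j)²=2/77 [(4 3 3; 0 0 0)], sign=-1
(m-triple is (0,0,0) — same symbol as above.)
⇒ 4πI² = 36/121
I = (+1)√(36/121/(4π)) = 0.15386989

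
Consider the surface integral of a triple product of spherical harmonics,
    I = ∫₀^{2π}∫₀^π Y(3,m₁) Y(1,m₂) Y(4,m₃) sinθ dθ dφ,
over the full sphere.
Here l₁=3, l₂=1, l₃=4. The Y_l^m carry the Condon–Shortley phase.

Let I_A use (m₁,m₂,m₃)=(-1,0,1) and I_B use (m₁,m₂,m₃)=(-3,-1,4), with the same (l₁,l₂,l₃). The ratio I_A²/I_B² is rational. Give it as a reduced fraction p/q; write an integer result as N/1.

15/28

Same 3,1,4: normalisation and zero-m 3j drop out of the ratio.
A: Δ: 0! 6! 2! / 9! → 1/252; sum: t=0:+1/48 = 1/48; 3j²(3 1 4; -1 0 1) = Δ·Π!·Σ² = 5/84  (sign -1)
B: Δ: 0! 6! 2! / 9! → 1/252; sum: t=0:+1/1440 = 1/1440; 3j²(3 1 4; -3 -1 4) = Δ·Π!·Σ² = 1/9  (sign +1)
I_A²/I_B² = (5/84)/(1/9) = 15/28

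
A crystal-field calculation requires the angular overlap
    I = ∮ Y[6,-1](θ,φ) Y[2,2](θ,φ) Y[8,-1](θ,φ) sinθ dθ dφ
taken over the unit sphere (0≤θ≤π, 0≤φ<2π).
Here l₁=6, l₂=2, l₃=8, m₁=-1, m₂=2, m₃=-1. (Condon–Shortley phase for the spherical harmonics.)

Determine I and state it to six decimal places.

m-sum 0 ✓  L=16 even ✓  4≤8≤8 ✓
Π(2lᵢ+1) = 13×5×17 = 1105
triangle coeff Δ(6,2,8) = 1/30940
Σ_t [0,0]: t=0:+1/2073600 = 1/2073600
(3j)²=28/1105 [(6 2 8; 0 0 0)], sign=+1
Σ_t [0,0]: t=0:+1/14515200 = 1/14515200
(3j)²=9/2210 [(6 2 8; -1 2 -1)], sign=-1
⇒ 4πI² = 126/1105
I = (-1)√(126/1105/(4π)) = -0.09525750

-0.095258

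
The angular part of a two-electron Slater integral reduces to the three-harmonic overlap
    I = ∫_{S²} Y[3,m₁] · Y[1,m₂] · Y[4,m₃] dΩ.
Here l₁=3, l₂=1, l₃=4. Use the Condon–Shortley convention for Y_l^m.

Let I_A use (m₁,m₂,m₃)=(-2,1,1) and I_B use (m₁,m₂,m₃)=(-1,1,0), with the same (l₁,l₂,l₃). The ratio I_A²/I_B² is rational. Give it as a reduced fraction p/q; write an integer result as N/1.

Same 3,1,4: normalisation and zero-m 3j drop out of the ratio.
A: Δ: 0! 6! 2! / 9! → 1/252; sum: t=0:+1/240 = 1/240; 3j²(3 1 4; -2 1 1) = Δ·Π!·Σ² = 1/84  (sign -1)
B: Δ: 0! 6! 2! / 9! → 1/252; sum: t=0:+1/96 = 1/96; 3j²(3 1 4; -1 1 0) = Δ·Π!·Σ² = 1/42  (sign +1)
I_A²/I_B² = (1/84)/(1/42) = 1/2

1/2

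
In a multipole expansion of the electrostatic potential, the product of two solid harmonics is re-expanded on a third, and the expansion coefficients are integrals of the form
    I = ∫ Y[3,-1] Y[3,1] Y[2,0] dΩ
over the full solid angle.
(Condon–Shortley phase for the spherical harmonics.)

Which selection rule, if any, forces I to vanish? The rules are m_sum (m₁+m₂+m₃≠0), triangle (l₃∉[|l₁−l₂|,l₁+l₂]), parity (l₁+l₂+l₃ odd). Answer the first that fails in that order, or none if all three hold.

azimuthal sum: -1 + 1 + 0 = 0  ✓
0 ≤ 2 ≤ 6 (triangle on l)  ✓
L = 3 + 3 + 2 = 8 (even)  ✓

none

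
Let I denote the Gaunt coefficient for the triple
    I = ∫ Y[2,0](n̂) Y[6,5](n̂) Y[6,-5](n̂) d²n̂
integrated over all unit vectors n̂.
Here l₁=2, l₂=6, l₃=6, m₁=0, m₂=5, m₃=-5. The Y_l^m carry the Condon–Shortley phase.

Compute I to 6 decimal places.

Checks pass: Σm=0; 14 even; l₃=6∈[4,8].
(2·2+1)(2·6+1)(2·6+1) = 845
Δ: 2! 2! 10! / 15! → 1/90090
sum: t=0:+1/69120 t=1:−1/14400 t=2:+1/69120 = -7/172800
3j²(2 6 6; 0 0 0) = Δ·Π!·Σ² = 14/715  (sign -1)
sum: t=1:−1/3628800 t=2:+1/1451520 = 1/2419200
3j²(2 6 6; 0 5 -5) = Δ·Π!·Σ² = 11/910  (sign -1)
combine: 4πI² = 845·14/715·11/910 = 1/5
take √, sign +1: I = 0.12615663

0.126157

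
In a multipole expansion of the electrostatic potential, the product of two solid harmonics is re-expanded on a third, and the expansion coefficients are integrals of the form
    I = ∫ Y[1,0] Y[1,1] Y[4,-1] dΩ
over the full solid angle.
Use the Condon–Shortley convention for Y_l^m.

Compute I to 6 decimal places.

l₃=4 ∉ [0,2] — triangle fails ⇒ I = 0

0.000000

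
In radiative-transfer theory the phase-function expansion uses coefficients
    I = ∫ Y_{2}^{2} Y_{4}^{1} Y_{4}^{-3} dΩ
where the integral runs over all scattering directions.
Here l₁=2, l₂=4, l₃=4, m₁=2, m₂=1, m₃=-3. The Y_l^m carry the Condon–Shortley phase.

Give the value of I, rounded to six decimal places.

0.159270

Checks pass: Σm=0; 10 even; l₃=4∈[2,6].
(2·2+1)(2·4+1)(2·4+1) = 405
Δ: 2! 2! 6! / 11! → 1/13860
sum: t=0:+1/192 t=1:−1/36 t=2:+1/192 = -5/288
3j²(2 4 4; 0 0 0) = Δ·Π!·Σ² = 20/693  (sign -1)
sum: t=0:+1/480 = 1/480
3j²(2 4 4; 2 1 -3) = Δ·Π!·Σ² = 3/110  (sign -1)
combine: 4πI² = 405·20/693·3/110 = 270/847
take √, sign +1: I = 0.15927046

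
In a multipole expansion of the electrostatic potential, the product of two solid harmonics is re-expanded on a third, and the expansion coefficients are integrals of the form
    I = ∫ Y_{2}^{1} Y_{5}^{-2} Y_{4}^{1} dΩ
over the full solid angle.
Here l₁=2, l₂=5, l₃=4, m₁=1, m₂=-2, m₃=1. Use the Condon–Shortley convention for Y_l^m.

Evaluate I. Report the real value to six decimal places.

0.000000

Σlᵢ=11 odd — θ-integrand is odd under cosθ→−cosθ; I=0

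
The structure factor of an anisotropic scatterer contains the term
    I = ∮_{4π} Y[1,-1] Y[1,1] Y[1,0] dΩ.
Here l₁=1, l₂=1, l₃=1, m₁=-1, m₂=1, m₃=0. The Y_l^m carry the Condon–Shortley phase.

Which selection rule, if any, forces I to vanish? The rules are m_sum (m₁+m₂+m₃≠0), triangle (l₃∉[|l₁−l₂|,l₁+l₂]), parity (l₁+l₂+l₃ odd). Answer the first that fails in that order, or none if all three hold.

m₁+m₂+m₃ = -1 + 1 + 0 = 0  ✓
triangle: |1−1|=0 ≤ l₃=1 ≤ 1+1=2  ✓
parity: l₁+l₂+l₃ = 3 is odd  ✗

parity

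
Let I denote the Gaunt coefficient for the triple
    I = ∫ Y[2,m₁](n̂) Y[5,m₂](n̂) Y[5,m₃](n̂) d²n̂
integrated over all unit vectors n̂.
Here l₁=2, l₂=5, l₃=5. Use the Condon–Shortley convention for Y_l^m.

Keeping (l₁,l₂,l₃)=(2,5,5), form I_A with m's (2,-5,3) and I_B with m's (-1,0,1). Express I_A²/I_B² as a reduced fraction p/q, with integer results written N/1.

Same 2,5,5: normalisation and zero-m 3j drop out of the ratio.
A: Δ: 2! 2! 8! / 13! → 1/38610; sum: t=0:+1/161280 = 1/161280; 3j²(2 5 5; 2 -5 3) = Δ·Π!·Σ² = 1/143  (sign +1)
B: Δ: 2! 2! 8! / 13! → 1/38610; sum: t=1:−1/1152 t=2:+1/1440 = -1/5760; 3j²(2 5 5; -1 0 1) = Δ·Π!·Σ² = 1/858  (sign -1)
I_A²/I_B² = (1/143)/(1/858) = 6/1

6/1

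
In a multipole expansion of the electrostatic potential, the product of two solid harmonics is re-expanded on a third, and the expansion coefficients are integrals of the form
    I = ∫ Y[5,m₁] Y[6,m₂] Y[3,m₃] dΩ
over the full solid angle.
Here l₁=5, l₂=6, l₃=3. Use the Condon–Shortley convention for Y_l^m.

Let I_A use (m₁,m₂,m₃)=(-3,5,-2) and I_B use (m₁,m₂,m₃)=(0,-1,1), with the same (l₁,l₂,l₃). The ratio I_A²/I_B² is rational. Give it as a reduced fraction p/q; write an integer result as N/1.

l's match ⇒ only the (l;m) 3-j factors differ between A and B.
A: triangle coeff Δ(5,6,3) = 1/675675; Σ_t [7,8]: t=7:−1/120960 t=8:+1/483840 = -1/161280; (3j)²=2/91 [(5 6 3; -3 5 -2)], sign=+1
B: triangle coeff Δ(5,6,3) = 1/675675; Σ_t [3,5]: t=3:−1/5760 t=4:+1/3456 t=5:−1/34560 = 1/11520; (3j)²=2/429 [(5 6 3; 0 -1 1)], sign=+1
I_A²/I_B² = (2/91)/(2/429) = 33/7

33/7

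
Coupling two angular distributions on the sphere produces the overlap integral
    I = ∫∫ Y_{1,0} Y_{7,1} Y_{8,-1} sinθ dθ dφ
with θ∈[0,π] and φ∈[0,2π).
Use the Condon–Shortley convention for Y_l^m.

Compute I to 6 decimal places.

m-sum 0 ✓  L=16 even ✓  6≤8≤8 ✓
Π(2lᵢ+1) = 3×15×17 = 765
triangle coeff Δ(1,7,8) = 1/2040
Σ_t [0,0]: t=0:+1/25401600 = 1/25401600
(3j)²=8/255 [(1 7 8; 0 0 0)], sign=+1
Σ_t [0,0]: t=0:+1/29030400 = 1/29030400
(3j)²=21/680 [(1 7 8; 0 1 -1)], sign=-1
⇒ 4πI² = 63/85
I = (-1)√(63/85/(4π)) = -0.24285994

-0.242860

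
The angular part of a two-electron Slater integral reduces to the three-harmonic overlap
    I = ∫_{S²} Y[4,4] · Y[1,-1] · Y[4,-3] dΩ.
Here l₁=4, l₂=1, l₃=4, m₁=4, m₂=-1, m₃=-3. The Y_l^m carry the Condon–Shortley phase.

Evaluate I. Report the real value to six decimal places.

0.000000

l₁+l₂+l₃=9 is odd: 3j(l;000)=0 ⇒ I=0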